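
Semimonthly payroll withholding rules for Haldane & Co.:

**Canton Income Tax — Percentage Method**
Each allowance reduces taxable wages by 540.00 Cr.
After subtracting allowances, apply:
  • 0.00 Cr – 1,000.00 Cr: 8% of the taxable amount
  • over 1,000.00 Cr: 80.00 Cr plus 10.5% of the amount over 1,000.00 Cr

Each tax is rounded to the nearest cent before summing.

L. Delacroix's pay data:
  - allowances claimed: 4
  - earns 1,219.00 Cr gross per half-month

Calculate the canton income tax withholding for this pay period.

0.00 Cr

Canton Income Tax: taxable = 1,219.00 Cr − 4×540.00 Cr = -941.00 Cr
  Taxable ≤ 0 → 0.00 Cr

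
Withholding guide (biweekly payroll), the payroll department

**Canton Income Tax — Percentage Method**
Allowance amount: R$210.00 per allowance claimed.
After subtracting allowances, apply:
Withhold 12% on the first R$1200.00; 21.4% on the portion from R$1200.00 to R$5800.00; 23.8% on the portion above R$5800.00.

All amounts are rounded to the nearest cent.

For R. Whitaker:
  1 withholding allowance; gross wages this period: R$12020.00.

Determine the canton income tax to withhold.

R$2558.78

Canton Income Tax: taxable = R$12020.00 − 1×R$210.00 = R$11810.00
  R$1128.40 + 23.8% × (R$11810.00 − R$5800.00) = R$1128.40 + 23.8% × R$6010.00 = R$2558.78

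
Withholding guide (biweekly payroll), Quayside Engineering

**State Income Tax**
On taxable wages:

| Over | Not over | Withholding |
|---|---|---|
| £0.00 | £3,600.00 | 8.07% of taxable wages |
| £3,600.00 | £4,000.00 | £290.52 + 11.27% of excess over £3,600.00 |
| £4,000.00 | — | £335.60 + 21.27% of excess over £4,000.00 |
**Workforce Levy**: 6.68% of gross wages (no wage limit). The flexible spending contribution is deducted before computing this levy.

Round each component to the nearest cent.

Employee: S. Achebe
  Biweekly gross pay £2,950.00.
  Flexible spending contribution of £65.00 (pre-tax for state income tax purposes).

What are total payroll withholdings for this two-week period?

£425.54

State Income Tax: taxable = £2,950.00 − £65.00 = £2,885.00
  8.07% × £2,885.00 = £232.82
Workforce Levy: 6.68% × £2,885.00 = £192.72
Total: £232.82 + £192.72 = £425.54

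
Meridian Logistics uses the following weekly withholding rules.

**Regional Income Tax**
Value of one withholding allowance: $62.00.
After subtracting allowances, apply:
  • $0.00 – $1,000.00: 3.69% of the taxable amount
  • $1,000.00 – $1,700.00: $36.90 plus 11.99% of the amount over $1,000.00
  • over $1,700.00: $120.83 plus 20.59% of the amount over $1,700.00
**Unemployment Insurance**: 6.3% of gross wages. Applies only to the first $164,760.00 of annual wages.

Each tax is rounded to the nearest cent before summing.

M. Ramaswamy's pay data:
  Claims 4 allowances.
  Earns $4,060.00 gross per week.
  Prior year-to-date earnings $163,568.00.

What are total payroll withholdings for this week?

$630.79

Regional Income Tax: taxable = $4,060.00 − 4×$62.00 = $3,812.00
  $120.83 + 20.59% × ($3,812.00 − $1,700.00) = $120.83 + 20.59% × $2,112.00 = $555.69
Unemployment Insurance: cap $164,760.00 − YTD $163,568.00 = $1,192.00 subject; 6.3% × $1,192.00 = $75.10
Total: $555.69 + $75.10 = $630.79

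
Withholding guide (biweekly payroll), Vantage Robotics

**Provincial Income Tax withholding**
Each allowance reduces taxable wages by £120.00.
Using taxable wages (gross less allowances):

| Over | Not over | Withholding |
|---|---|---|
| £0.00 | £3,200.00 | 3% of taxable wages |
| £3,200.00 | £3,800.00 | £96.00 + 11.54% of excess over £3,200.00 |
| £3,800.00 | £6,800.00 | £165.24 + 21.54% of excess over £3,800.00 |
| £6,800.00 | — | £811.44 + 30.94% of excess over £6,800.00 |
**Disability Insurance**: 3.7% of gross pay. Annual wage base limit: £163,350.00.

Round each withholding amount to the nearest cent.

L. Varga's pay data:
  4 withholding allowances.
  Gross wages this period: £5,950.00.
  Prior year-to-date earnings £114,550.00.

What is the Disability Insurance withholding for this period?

£220.15

Disability Insurance: 3.7% × £5,950.00 = £220.15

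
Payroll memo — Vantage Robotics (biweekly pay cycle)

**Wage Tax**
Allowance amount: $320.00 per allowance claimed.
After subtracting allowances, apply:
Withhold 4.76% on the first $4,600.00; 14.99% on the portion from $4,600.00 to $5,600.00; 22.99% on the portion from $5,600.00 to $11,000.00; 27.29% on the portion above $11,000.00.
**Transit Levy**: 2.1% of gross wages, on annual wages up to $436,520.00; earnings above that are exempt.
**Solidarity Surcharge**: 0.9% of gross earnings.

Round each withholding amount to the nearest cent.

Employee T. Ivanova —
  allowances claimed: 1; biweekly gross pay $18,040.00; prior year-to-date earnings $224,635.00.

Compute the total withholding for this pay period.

Wage Tax: taxable = $18,040.00 − 1×$320.00 = $17,720.00
  $1,610.32 + 27.29% × ($17,720.00 − $11,000.00) = $1,610.32 + 27.29% × $6,720.00 = $3,444.21
Transit Levy: 2.1% × $18,040.00 = $378.84
Solidarity Surcharge: 0.9% × $18,040.00 = $162.36
Total: $3,444.21 + $378.84 + $162.36 = $3,985.41

$3,985.41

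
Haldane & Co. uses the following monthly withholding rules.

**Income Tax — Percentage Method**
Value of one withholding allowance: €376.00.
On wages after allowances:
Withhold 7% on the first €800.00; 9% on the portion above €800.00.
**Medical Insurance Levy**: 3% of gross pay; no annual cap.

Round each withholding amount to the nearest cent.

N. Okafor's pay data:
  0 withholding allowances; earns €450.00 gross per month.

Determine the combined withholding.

Income Tax: taxable = €450.00
  7% × €450.00 = €31.50
Medical Insurance Levy: 3% × €450.00 = €13.50
Total: €31.50 + €13.50 = €45.00

€45.00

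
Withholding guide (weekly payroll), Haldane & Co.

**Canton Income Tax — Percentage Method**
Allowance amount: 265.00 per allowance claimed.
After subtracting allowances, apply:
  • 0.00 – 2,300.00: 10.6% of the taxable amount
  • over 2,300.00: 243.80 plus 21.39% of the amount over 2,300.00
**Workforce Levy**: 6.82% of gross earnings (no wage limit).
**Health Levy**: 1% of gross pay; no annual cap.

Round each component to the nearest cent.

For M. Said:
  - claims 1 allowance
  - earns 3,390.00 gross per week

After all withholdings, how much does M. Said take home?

Canton Income Tax: taxable = 3,390.00 − 1×265.00 = 3,125.00
  243.80 + 21.39% × (3,125.00 − 2,300.00) = 243.80 + 21.39% × 825.00 = 420.27
Workforce Levy: 6.82% × 3,390.00 = 231.20
Health Levy: 1% × 3,390.00 = 33.90
Total withheld: 420.27 + 231.20 + 33.90 = 685.37
Net pay: 3,390.00 − 685.37 = 2,704.63

2,704.63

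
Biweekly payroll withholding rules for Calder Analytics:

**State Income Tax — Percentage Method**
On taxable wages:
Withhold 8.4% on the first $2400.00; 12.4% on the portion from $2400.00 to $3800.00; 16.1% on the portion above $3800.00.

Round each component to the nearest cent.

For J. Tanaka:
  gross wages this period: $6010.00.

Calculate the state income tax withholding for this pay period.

State Income Tax: taxable = $6010.00
  $375.20 + 16.1% × ($6010.00 − $3800.00) = $375.20 + 16.1% × $2210.00 = $731.01

$731.01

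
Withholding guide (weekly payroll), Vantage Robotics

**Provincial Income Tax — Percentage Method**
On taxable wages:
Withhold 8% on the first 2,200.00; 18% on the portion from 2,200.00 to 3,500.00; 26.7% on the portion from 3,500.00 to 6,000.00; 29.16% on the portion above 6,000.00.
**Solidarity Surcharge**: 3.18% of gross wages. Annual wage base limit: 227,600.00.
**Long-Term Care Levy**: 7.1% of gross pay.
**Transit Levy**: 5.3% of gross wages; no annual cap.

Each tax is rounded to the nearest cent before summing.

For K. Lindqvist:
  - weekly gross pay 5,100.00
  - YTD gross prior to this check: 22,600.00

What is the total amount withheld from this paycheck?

Provincial Income Tax: taxable = 5,100.00
  410.00 + 26.7% × (5,100.00 − 3,500.00) = 410.00 + 26.7% × 1,600.00 = 837.20
Solidarity Surcharge: 3.18% × 5,100.00 = 162.18
Long-Term Care Levy: 7.1% × 5,100.00 = 362.10
Transit Levy: 5.3% × 5,100.00 = 270.30
Total: 837.20 + 162.18 + 362.10 + 270.30 = 1,631.78

1,631.78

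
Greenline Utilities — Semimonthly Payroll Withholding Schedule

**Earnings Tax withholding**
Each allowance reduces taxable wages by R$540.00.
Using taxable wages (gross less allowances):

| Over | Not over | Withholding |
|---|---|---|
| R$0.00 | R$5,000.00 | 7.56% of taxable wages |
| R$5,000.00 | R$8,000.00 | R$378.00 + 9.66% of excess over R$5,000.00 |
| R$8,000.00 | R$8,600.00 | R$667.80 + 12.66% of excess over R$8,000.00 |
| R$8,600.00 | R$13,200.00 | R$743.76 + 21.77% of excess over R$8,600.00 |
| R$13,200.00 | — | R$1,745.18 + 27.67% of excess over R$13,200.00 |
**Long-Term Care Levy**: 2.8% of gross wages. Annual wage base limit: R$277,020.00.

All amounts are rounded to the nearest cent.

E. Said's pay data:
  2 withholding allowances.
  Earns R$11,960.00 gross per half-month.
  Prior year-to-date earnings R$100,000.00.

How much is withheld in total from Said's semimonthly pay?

Earnings Tax: taxable = R$11,960.00 − 2×R$540.00 = R$10,880.00
  R$743.76 + 21.77% × (R$10,880.00 − R$8,600.00) = R$743.76 + 21.77% × R$2,280.00 = R$1,240.12
Long-Term Care Levy: 2.8% × R$11,960.00 = R$334.88
Total: R$1,240.12 + R$334.88 = R$1,575.00

R$1,575.00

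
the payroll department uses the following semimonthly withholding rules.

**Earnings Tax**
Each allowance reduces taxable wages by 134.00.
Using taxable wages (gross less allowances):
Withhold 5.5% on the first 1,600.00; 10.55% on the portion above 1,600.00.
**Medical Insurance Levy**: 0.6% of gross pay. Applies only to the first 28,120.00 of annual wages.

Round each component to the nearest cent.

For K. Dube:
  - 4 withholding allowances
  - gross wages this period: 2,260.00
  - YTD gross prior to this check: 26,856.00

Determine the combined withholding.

Earnings Tax: taxable = 2,260.00 − 4×134.00 = 1,724.00
  88.00 + 10.55% × (1,724.00 − 1,600.00) = 88.00 + 10.55% × 124.00 = 101.08
Medical Insurance Levy: cap 28,120.00 − YTD 26,856.00 = 1,264.00 subject; 0.6% × 1,264.00 = 7.58
Total: 101.08 + 7.58 = 108.66

108.66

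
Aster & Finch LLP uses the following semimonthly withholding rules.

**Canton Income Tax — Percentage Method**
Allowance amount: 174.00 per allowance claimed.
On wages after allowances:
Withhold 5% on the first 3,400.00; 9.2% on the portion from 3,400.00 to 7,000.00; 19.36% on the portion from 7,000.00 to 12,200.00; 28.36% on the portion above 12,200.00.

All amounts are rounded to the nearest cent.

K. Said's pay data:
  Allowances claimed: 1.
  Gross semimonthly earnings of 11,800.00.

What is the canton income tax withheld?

1,396.79

Canton Income Tax: taxable = 11,800.00 − 1×174.00 = 11,626.00
  501.20 + 19.36% × (11,626.00 − 7,000.00) = 501.20 + 19.36% × 4,626.00 = 1,396.79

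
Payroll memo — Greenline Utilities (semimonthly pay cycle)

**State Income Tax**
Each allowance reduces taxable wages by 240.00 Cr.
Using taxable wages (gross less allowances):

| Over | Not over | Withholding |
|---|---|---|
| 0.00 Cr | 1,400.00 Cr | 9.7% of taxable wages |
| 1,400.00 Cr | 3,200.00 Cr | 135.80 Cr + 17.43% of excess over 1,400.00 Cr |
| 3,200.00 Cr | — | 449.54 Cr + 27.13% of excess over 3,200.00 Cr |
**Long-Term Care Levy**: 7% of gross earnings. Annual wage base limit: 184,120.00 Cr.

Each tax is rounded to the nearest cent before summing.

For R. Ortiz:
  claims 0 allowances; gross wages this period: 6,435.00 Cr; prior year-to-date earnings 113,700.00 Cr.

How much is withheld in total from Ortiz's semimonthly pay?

State Income Tax: taxable = 6,435.00 Cr
  449.54 Cr + 27.13% × (6,435.00 Cr − 3,200.00 Cr) = 449.54 Cr + 27.13% × 3,235.00 Cr = 1,327.20 Cr
Long-Term Care Levy: 7% × 6,435.00 Cr = 450.45 Cr
Total: 1,327.20 Cr + 450.45 Cr = 1,777.65 Cr

1,777.65 Cr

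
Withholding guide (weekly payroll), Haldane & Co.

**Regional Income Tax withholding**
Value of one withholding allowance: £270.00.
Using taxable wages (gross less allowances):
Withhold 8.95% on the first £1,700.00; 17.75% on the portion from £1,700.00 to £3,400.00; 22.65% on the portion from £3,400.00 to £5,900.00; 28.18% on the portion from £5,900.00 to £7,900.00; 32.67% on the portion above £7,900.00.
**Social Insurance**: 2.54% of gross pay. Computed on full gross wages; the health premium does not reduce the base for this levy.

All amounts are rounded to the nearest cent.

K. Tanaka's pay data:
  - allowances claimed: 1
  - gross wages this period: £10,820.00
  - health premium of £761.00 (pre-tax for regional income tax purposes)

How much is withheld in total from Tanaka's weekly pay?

Regional Income Tax: taxable = £10,820.00 − £761.00 − 1×£270.00 = £9,789.00
  £1,583.75 + 32.67% × (£9,789.00 − £7,900.00) = £1,583.75 + 32.67% × £1,889.00 = £2,200.89
Social Insurance: 2.54% × £10,820.00 = £274.83
Total: £2,200.89 + £274.83 = £2,475.72

£2,475.72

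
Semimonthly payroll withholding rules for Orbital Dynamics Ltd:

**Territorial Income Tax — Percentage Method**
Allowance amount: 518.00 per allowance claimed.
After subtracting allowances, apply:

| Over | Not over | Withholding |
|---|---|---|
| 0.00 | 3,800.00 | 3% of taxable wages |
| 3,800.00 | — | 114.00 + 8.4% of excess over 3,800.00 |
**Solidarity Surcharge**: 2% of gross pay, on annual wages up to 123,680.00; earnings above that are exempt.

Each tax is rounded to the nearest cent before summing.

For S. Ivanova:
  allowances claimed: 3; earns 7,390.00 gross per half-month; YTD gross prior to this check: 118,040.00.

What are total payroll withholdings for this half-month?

Territorial Income Tax: taxable = 7,390.00 − 3×518.00 = 5,836.00
  114.00 + 8.4% × (5,836.00 − 3,800.00) = 114.00 + 8.4% × 2,036.00 = 285.02
Solidarity Surcharge: cap 123,680.00 − YTD 118,040.00 = 5,640.00 subject; 2% × 5,640.00 = 112.80
Total: 285.02 + 112.80 = 397.82

397.82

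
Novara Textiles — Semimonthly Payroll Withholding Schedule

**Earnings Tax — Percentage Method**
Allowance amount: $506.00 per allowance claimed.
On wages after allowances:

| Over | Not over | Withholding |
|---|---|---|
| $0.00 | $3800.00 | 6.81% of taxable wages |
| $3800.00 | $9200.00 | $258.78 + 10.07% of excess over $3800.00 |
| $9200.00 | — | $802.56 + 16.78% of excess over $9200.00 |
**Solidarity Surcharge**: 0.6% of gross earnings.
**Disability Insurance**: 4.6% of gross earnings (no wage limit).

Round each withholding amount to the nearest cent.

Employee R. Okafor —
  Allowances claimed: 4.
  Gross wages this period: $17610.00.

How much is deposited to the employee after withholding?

$14820.15

Earnings Tax: taxable = $17610.00 − 4×$506.00 = $15586.00
  $802.56 + 16.78% × ($15586.00 − $9200.00) = $802.56 + 16.78% × $6386.00 = $1874.13
Solidarity Surcharge: 0.6% × $17610.00 = $105.66
Disability Insurance: 4.6% × $17610.00 = $810.06
Total withheld: $1874.13 + $105.66 + $810.06 = $2789.85
Net pay: $17610.00 − $2789.85 = $14820.15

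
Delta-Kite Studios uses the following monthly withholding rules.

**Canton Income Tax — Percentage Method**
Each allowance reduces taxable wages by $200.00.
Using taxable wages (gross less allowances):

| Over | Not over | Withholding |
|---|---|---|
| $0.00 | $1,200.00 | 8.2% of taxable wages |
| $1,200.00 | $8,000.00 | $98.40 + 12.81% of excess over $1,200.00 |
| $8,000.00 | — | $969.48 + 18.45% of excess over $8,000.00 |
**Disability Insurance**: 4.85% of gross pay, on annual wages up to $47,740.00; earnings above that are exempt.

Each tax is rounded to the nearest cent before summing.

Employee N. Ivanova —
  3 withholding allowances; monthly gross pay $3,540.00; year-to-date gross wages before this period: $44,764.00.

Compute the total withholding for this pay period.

Canton Income Tax: taxable = $3,540.00 − 3×$200.00 = $2,940.00
  $98.40 + 12.81% × ($2,940.00 − $1,200.00) = $98.40 + 12.81% × $1,740.00 = $321.29
Disability Insurance: cap $47,740.00 − YTD $44,764.00 = $2,976.00 subject; 4.85% × $2,976.00 = $144.34
Total: $321.29 + $144.34 = $465.63

$465.63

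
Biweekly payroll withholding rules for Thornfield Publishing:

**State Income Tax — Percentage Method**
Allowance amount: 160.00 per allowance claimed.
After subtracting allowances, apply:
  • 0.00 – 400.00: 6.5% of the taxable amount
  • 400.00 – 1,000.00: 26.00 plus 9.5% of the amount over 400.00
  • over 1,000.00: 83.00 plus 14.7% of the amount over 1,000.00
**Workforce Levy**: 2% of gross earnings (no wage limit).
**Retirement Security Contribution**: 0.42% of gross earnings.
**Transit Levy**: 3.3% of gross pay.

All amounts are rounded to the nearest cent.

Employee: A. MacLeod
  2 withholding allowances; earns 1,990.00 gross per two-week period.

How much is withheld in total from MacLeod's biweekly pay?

State Income Tax: taxable = 1,990.00 − 2×160.00 = 1,670.00
  83.00 + 14.7% × (1,670.00 − 1,000.00) = 83.00 + 14.7% × 670.00 = 181.49
Workforce Levy: 2% × 1,990.00 = 39.80
Retirement Security Contribution: 0.42% × 1,990.00 = 8.36
Transit Levy: 3.3% × 1,990.00 = 65.67
Total: 181.49 + 39.80 + 8.36 + 65.67 = 295.32

295.32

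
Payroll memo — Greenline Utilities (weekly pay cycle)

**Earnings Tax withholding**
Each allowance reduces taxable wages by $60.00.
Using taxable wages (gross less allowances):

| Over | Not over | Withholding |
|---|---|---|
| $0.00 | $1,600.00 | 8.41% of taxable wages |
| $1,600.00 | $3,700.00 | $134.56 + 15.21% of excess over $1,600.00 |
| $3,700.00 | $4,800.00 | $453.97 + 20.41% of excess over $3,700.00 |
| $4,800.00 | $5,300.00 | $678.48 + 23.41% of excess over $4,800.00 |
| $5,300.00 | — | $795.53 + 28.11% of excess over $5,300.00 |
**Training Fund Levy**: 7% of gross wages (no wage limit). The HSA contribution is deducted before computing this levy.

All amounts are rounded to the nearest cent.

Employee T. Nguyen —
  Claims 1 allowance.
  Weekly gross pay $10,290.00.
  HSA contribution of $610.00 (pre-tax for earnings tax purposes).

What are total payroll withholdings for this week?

Earnings Tax: taxable = $10,290.00 − $610.00 − 1×$60.00 = $9,620.00
  $795.53 + 28.11% × ($9,620.00 − $5,300.00) = $795.53 + 28.11% × $4,320.00 = $2,009.88
Training Fund Levy: 7% × $9,680.00 = $677.60
Total: $2,009.88 + $677.60 = $2,687.48

$2,687.48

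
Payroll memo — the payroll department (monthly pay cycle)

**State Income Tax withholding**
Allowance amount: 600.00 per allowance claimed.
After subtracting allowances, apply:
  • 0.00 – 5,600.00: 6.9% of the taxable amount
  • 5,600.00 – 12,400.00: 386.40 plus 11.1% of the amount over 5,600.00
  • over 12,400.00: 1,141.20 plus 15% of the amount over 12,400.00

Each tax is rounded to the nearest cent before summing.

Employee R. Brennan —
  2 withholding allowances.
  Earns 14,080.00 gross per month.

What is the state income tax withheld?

1,213.20

State Income Tax: taxable = 14,080.00 − 2×600.00 = 12,880.00
  1,141.20 + 15% × (12,880.00 − 12,400.00) = 1,141.20 + 15% × 480.00 = 1,213.20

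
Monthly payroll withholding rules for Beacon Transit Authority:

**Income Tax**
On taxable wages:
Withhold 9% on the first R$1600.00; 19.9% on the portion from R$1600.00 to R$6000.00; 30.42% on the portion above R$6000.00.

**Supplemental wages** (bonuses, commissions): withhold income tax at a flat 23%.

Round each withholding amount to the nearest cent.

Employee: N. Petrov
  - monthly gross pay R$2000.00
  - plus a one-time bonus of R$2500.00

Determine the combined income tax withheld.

Income Tax: taxable = R$2000.00
  R$144.00 + 19.9% × (R$2000.00 − R$1600.00) = R$144.00 + 19.9% × R$400.00 = R$223.60
Supplemental (23% flat on bonus): 23% × R$2500.00 = R$575.00
Total income tax: R$223.60 + R$575.00 = R$798.60

R$798.60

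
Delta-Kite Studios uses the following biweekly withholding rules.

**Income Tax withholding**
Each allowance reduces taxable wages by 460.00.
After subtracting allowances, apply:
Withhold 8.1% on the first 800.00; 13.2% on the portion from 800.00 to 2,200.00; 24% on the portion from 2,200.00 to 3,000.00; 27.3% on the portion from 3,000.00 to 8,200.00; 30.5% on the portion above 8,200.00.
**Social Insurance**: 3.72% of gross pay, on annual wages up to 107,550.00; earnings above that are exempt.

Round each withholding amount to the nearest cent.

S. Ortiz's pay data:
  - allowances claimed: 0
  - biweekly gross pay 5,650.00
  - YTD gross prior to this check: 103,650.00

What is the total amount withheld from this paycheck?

1,310.13

Income Tax: taxable = 5,650.00
  441.60 + 27.3% × (5,650.00 − 3,000.00) = 441.60 + 27.3% × 2,650.00 = 1,165.05
Social Insurance: cap 107,550.00 − YTD 103,650.00 = 3,900.00 subject; 3.72% × 3,900.00 = 145.08
Total: 1,165.05 + 145.08 = 1,310.13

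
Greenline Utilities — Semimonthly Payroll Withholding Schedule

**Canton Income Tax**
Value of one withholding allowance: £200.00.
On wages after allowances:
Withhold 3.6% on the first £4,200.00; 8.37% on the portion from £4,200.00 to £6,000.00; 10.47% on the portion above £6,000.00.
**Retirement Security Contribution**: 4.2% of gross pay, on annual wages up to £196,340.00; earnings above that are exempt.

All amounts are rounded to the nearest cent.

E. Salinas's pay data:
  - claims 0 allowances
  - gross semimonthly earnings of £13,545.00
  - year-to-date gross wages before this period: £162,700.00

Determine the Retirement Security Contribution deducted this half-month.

Retirement Security Contribution: 4.2% × £13,545.00 = £568.89

£568.89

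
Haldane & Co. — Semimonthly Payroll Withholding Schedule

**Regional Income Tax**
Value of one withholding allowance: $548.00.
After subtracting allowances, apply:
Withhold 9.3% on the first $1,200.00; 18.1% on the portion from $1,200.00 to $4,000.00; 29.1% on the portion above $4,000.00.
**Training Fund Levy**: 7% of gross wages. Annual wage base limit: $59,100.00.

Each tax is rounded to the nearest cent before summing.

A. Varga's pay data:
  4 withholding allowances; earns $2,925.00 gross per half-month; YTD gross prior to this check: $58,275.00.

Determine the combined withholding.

Regional Income Tax: taxable = $2,925.00 − 4×$548.00 = $733.00
  9.3% × $733.00 = $68.17
Training Fund Levy: cap $59,100.00 − YTD $58,275.00 = $825.00 subject; 7% × $825.00 = $57.75
Total: $68.17 + $57.75 = $125.92

$125.92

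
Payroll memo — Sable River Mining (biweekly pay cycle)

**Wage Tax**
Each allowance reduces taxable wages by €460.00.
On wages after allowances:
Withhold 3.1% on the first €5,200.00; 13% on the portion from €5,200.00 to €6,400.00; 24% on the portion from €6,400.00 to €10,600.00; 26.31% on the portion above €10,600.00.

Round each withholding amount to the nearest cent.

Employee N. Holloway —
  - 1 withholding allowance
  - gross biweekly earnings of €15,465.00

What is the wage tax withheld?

Wage Tax: taxable = €15,465.00 − 1×€460.00 = €15,005.00
  €1,325.20 + 26.31% × (€15,005.00 − €10,600.00) = €1,325.20 + 26.31% × €4,405.00 = €2,484.16

€2,484.16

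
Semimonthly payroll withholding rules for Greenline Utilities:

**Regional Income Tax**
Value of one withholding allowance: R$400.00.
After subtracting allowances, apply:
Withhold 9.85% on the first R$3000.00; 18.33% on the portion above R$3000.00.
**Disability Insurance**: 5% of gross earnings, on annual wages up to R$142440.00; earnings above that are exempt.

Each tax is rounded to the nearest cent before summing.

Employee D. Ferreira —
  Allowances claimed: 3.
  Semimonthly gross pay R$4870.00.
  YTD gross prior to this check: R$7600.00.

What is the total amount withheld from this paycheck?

Regional Income Tax: taxable = R$4870.00 − 3×R$400.00 = R$3670.00
  R$295.50 + 18.33% × (R$3670.00 − R$3000.00) = R$295.50 + 18.33% × R$670.00 = R$418.31
Disability Insurance: 5% × R$4870.00 = R$243.50
Total: R$418.31 + R$243.50 = R$661.81

R$661.81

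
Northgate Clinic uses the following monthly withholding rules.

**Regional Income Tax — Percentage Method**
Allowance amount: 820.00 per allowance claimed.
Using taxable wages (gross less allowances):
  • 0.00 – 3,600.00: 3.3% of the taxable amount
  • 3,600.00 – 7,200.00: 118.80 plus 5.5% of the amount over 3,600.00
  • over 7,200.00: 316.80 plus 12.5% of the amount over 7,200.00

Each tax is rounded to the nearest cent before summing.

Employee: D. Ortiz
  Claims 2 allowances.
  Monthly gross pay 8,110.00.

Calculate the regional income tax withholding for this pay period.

Regional Income Tax: taxable = 8,110.00 − 2×820.00 = 6,470.00
  118.80 + 5.5% × (6,470.00 − 3,600.00) = 118.80 + 5.5% × 2,870.00 = 276.65

276.65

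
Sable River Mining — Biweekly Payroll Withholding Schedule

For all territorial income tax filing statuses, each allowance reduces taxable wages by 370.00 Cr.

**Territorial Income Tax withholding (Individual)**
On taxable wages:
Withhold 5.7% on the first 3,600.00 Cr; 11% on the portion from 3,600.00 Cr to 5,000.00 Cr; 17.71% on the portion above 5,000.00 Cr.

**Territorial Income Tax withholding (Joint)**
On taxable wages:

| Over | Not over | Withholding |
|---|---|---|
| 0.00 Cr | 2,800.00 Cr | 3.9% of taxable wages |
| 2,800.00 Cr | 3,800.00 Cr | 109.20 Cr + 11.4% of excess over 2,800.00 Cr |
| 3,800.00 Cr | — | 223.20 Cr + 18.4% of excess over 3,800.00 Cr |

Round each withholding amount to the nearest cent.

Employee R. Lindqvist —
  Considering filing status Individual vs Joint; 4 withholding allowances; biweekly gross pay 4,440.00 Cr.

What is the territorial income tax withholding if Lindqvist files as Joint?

127.44 Cr

Territorial Income Tax (Joint): taxable = 4,440.00 Cr − 4×370.00 Cr = 2,960.00 Cr
  109.20 Cr + 11.4% × (2,960.00 Cr − 2,800.00 Cr) = 109.20 Cr + 11.4% × 160.00 Cr = 127.44 Cr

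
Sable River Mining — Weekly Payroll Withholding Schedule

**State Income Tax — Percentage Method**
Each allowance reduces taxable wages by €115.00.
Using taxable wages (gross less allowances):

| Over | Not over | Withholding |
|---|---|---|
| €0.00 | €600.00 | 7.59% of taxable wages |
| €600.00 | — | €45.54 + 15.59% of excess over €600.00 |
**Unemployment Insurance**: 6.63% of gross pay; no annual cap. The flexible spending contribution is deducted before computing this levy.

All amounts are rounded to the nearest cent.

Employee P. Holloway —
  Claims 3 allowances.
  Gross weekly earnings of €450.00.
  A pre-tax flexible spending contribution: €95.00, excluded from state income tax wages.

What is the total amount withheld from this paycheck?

€24.30

State Income Tax: taxable = €450.00 − €95.00 − 3×€115.00 = €10.00
  7.59% × €10.00 = €0.76
Unemployment Insurance: 6.63% × €355.00 = €23.54
Total: €0.76 + €23.54 = €24.30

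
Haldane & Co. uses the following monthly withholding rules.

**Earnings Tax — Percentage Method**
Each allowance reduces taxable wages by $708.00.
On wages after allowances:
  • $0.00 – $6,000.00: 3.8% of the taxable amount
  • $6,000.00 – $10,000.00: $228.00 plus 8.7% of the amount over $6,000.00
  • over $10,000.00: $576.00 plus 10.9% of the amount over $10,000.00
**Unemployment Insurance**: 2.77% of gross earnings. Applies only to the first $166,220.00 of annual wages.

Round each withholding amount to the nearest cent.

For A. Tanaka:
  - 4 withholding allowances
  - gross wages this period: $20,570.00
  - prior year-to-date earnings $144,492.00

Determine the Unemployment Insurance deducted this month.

Unemployment Insurance: 2.77% × $20,570.00 = $569.79

$569.79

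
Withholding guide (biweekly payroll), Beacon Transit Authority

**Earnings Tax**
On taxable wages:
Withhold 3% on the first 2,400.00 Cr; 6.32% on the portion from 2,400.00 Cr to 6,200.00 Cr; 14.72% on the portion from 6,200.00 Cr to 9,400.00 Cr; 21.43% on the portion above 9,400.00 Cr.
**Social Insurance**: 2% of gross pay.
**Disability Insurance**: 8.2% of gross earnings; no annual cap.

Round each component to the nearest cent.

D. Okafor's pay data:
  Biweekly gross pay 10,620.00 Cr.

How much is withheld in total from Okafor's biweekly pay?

2,127.89 Cr

Earnings Tax: taxable = 10,620.00 Cr
  783.20 Cr + 21.43% × (10,620.00 Cr − 9,400.00 Cr) = 783.20 Cr + 21.43% × 1,220.00 Cr = 1,044.65 Cr
Social Insurance: 2% × 10,620.00 Cr = 212.40 Cr
Disability Insurance: 8.2% × 10,620.00 Cr = 870.84 Cr
Total: 1,044.65 Cr + 212.40 Cr + 870.84 Cr = 2,127.89 Cr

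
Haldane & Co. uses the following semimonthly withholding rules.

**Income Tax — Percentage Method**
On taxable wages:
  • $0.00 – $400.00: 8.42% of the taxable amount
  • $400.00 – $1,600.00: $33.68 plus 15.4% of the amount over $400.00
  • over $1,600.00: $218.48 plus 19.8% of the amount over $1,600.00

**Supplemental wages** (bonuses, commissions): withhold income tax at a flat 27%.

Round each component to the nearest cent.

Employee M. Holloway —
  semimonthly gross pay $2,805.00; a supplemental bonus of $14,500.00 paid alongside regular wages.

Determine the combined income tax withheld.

$4,372.07

Income Tax: taxable = $2,805.00
  $218.48 + 19.8% × ($2,805.00 − $1,600.00) = $218.48 + 19.8% × $1,205.00 = $457.07
Supplemental (27% flat on bonus): 27% × $14,500.00 = $3,915.00
Total income tax: $457.07 + $3,915.00 = $4,372.07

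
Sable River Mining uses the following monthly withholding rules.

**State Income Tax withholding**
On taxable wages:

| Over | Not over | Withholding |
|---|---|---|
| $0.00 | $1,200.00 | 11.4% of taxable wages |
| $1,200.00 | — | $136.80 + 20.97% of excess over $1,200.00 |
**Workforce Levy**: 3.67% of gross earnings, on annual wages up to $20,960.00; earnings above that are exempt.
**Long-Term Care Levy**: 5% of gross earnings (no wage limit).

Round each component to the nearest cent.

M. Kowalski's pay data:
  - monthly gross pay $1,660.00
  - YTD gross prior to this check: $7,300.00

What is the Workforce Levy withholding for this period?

$60.92

Workforce Levy: 3.67% × $1,660.00 = $60.92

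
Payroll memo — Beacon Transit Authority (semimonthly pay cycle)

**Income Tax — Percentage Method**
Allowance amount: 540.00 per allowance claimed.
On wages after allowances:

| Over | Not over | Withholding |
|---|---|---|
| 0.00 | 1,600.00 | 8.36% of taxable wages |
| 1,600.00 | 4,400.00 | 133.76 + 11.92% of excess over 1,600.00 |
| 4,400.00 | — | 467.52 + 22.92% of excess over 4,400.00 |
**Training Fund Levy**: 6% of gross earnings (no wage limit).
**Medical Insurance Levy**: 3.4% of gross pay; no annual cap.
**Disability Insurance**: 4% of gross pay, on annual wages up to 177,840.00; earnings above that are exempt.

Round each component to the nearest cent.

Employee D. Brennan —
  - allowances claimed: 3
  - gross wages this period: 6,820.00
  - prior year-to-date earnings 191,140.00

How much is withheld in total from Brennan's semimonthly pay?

Income Tax: taxable = 6,820.00 − 3×540.00 = 5,200.00
  467.52 + 22.92% × (5,200.00 − 4,400.00) = 467.52 + 22.92% × 800.00 = 650.88
Training Fund Levy: 6% × 6,820.00 = 409.20
Medical Insurance Levy: 3.4% × 6,820.00 = 231.88
Disability Insurance: YTD 191,140.00 ≥ cap 177,840.00 → 0.00
Total: 650.88 + 409.20 + 231.88 + 0.00 = 1,291.96

1,291.96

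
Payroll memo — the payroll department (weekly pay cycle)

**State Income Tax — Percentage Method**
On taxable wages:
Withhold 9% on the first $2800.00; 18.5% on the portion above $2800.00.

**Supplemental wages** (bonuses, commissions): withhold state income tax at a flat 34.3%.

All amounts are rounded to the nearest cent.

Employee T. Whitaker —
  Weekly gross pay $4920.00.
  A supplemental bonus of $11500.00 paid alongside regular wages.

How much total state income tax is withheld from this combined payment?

State Income Tax: taxable = $4920.00
  $252.00 + 18.5% × ($4920.00 − $2800.00) = $252.00 + 18.5% × $2120.00 = $644.20
Supplemental (34.3% flat on bonus): 34.3% × $11500.00 = $3944.50
Total state income tax: $644.20 + $3944.50 = $4588.70

$4588.70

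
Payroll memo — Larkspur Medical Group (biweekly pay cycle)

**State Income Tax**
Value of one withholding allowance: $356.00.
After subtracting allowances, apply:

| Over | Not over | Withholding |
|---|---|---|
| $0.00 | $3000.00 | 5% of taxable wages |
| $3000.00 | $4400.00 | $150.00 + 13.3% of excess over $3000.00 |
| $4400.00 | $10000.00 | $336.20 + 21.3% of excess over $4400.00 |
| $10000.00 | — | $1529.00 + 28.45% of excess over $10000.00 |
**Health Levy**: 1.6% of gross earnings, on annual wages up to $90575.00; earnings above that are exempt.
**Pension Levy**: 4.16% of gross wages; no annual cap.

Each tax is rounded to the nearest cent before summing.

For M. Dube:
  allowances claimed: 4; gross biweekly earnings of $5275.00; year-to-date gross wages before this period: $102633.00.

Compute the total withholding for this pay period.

$482.62

State Income Tax: taxable = $5275.00 − 4×$356.00 = $3851.00
  $150.00 + 13.3% × ($3851.00 − $3000.00) = $150.00 + 13.3% × $851.00 = $263.18
Health Levy: YTD $102633.00 ≥ cap $90575.00 → $0.00
Pension Levy: 4.16% × $5275.00 = $219.44
Total: $263.18 + $0.00 + $219.44 = $482.62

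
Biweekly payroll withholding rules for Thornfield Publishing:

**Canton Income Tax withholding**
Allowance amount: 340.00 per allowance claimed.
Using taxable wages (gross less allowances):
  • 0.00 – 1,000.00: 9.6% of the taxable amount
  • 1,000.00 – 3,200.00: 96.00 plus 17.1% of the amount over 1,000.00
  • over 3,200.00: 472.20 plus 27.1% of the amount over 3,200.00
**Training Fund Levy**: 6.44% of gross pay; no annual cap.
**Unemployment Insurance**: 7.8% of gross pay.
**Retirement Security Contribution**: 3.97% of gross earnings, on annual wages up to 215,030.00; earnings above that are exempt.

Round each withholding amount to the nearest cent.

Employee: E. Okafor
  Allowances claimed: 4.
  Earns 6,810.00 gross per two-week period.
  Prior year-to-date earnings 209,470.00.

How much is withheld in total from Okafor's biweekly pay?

2,272.42

Canton Income Tax: taxable = 6,810.00 − 4×340.00 = 5,450.00
  472.20 + 27.1% × (5,450.00 − 3,200.00) = 472.20 + 27.1% × 2,250.00 = 1,081.95
Training Fund Levy: 6.44% × 6,810.00 = 438.56
Unemployment Insurance: 7.8% × 6,810.00 = 531.18
Retirement Security Contribution: cap 215,030.00 − YTD 209,470.00 = 5,560.00 subject; 3.97% × 5,560.00 = 220.73
Total: 1,081.95 + 438.56 + 531.18 + 220.73 = 2,272.42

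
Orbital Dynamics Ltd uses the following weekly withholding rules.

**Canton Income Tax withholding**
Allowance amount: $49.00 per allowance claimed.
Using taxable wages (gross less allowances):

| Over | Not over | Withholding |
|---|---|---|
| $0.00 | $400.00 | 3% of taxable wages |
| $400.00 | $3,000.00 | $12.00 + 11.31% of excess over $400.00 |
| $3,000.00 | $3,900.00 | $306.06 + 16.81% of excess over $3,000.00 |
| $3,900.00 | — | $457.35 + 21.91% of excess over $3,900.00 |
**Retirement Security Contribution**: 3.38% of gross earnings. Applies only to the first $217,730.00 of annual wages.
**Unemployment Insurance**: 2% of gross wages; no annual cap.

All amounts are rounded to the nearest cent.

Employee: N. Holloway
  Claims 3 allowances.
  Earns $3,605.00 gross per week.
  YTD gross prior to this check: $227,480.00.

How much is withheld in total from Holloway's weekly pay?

Canton Income Tax: taxable = $3,605.00 − 3×$49.00 = $3,458.00
  $306.06 + 16.81% × ($3,458.00 − $3,000.00) = $306.06 + 16.81% × $458.00 = $383.05
Retirement Security Contribution: YTD $227,480.00 ≥ cap $217,730.00 → $0.00
Unemployment Insurance: 2% × $3,605.00 = $72.10
Total: $383.05 + $0.00 + $72.10 = $455.15

$455.15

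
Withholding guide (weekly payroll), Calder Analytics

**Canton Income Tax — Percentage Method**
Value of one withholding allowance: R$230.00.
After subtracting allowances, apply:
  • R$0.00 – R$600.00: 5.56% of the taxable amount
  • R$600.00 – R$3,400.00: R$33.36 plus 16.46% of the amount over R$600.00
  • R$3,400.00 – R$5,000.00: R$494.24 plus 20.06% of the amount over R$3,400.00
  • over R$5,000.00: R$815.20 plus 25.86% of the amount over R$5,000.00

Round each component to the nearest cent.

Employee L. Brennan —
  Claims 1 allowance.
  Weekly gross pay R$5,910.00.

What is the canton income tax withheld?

Canton Income Tax: taxable = R$5,910.00 − 1×R$230.00 = R$5,680.00
  R$815.20 + 25.86% × (R$5,680.00 − R$5,000.00) = R$815.20 + 25.86% × R$680.00 = R$991.05

R$991.05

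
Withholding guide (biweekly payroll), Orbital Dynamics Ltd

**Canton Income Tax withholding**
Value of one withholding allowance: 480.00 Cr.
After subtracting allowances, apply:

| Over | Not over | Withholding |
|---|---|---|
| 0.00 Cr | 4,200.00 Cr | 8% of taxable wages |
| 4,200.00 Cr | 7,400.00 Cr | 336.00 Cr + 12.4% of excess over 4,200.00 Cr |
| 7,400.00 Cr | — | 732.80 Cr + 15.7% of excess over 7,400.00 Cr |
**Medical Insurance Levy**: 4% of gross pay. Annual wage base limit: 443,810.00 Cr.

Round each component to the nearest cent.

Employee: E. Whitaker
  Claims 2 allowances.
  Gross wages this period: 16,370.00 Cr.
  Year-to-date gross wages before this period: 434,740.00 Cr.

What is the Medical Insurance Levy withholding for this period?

362.80 Cr

Medical Insurance Levy: cap 443,810.00 Cr − YTD 434,740.00 Cr = 9,070.00 Cr subject; 4% × 9,070.00 Cr = 362.80 Cr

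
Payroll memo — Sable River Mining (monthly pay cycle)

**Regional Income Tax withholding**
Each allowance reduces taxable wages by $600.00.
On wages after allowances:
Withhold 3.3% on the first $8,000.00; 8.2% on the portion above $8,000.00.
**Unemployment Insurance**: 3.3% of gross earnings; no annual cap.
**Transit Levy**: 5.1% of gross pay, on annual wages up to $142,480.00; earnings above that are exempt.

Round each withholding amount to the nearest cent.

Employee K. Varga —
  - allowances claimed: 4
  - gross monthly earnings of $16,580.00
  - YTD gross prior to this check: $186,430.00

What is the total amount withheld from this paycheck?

$1,317.90

Regional Income Tax: taxable = $16,580.00 − 4×$600.00 = $14,180.00
  $264.00 + 8.2% × ($14,180.00 − $8,000.00) = $264.00 + 8.2% × $6,180.00 = $770.76
Unemployment Insurance: 3.3% × $16,580.00 = $547.14
Transit Levy: YTD $186,430.00 ≥ cap $142,480.00 → $0.00
Total: $770.76 + $547.14 + $0.00 = $1,317.90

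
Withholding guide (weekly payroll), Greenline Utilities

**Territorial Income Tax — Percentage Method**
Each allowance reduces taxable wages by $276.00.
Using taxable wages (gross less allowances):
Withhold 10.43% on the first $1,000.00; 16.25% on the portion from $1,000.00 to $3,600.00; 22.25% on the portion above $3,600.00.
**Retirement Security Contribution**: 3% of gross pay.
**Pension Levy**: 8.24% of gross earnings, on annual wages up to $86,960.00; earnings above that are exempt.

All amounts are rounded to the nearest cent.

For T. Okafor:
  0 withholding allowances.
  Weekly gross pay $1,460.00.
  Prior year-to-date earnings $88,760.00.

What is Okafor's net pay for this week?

$1,237.15

Territorial Income Tax: taxable = $1,460.00
  $104.30 + 16.25% × ($1,460.00 − $1,000.00) = $104.30 + 16.25% × $460.00 = $179.05
Retirement Security Contribution: 3% × $1,460.00 = $43.80
Pension Levy: YTD $88,760.00 ≥ cap $86,960.00 → $0.00
Total withheld: $179.05 + $43.80 + $0.00 = $222.85
Net pay: $1,460.00 − $222.85 = $1,237.15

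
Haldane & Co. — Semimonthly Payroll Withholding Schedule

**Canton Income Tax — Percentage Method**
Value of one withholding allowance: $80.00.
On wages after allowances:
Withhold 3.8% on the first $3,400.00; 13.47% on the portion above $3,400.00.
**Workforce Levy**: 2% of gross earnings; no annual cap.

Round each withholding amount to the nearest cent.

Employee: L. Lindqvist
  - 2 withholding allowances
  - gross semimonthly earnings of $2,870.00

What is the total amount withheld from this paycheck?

Canton Income Tax: taxable = $2,870.00 − 2×$80.00 = $2,710.00
  3.8% × $2,710.00 = $102.98
Workforce Levy: 2% × $2,870.00 = $57.40
Total: $102.98 + $57.40 = $160.38

$160.38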